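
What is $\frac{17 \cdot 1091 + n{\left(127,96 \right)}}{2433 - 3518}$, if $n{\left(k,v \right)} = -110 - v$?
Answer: $- \frac{18341}{1085} \approx -16.904$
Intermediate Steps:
$\frac{17 \cdot 1091 + n{\left(127,96 \right)}}{2433 - 3518} = \frac{17 \cdot 1091 - 206}{2433 - 3518} = \frac{18547 - 206}{-1085} = \left(18547 - 206\right) \left(- \frac{1}{1085}\right) = 18341 \left(- \frac{1}{1085}\right) = - \frac{18341}{1085}$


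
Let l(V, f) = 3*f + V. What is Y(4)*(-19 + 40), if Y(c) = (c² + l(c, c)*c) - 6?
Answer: 1554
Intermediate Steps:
l(V, f) = V + 3*f
Y(c) = -6 + 5*c² (Y(c) = (c² + (c + 3*c)*c) - 6 = (c² + (4*c)*c) - 6 = (c² + 4*c²) - 6 = 5*c² - 6 = -6 + 5*c²)
Y(4)*(-19 + 40) = (-6 + 5*4²)*(-19 + 40) = (-6 + 5*16)*21 = (-6 + 80)*21 = 74*21 = 1554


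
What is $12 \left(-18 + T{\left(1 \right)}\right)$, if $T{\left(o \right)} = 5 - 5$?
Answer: $-216$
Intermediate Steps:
$T{\left(o \right)} = 0$ ($T{\left(o \right)} = 5 - 5 = 0$)
$12 \left(-18 + T{\left(1 \right)}\right) = 12 \left(-18 + 0\right) = 12 \left(-18\right) = -216$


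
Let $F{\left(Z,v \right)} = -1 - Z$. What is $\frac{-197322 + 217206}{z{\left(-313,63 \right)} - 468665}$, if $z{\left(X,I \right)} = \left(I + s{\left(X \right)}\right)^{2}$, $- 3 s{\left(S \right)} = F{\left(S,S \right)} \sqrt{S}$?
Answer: $\frac{1657 i}{2 \left(- 160421 i + 546 \sqrt{313}\right)} \approx -0.0051459 + 0.00030986 i$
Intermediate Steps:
$s{\left(S \right)} = - \frac{\sqrt{S} \left(-1 - S\right)}{3}$ ($s{\left(S \right)} = - \frac{\left(-1 - S\right) \sqrt{S}}{3} = - \frac{\sqrt{S} \left(-1 - S\right)}{3}$)
$z{\left(X,I \right)} = \left(I + \frac{\sqrt{X} \left(1 + X\right)}{3}\right)^{2}$
$\frac{-197322 + 217206}{z{\left(-313,63 \right)} - 468665} = \frac{-197322 + 217206}{\frac{\left(3 \cdot 63 + \sqrt{-313} \left(1 - 313\right)\right)^{2}}{9} - 468665} = \frac{19884}{\frac{\left(189 + i \sqrt{313} \left(-312\right)\right)^{2}}{9} - 468665} = \frac{19884}{\frac{\left(189 - 312 i \sqrt{313}\right)^{2}}{9} - 468665} = \frac{19884}{-468665 + \frac{\left(189 - 312 i \sqrt{313}\right)^{2}}{9}}$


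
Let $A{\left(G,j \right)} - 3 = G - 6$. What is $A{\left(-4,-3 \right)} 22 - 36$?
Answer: $-190$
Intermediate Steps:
$A{\left(G,j \right)} = -3 + G$ ($A{\left(G,j \right)} = 3 + \left(G - 6\right) = 3 + \left(-6 + G\right) = -3 + G$)
$A{\left(-4,-3 \right)} 22 - 36 = \left(-3 - 4\right) 22 - 36 = \left(-7\right) 22 - 36 = -154 - 36 = -190$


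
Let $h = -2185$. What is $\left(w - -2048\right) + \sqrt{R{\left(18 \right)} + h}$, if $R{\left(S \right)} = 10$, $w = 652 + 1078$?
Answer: $3778 + 5 i \sqrt{87} \approx 3778.0 + 46.637 i$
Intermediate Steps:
$w = 1730$
$\left(w - -2048\right) + \sqrt{R{\left(18 \right)} + h} = \left(1730 - -2048\right) + \sqrt{10 - 2185} = \left(1730 + 2048\right) + \sqrt{-2175} = 3778 + 5 i \sqrt{87}$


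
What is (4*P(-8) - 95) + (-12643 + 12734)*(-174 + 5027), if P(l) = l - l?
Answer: 441528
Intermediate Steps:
P(l) = 0
(4*P(-8) - 95) + (-12643 + 12734)*(-174 + 5027) = (4*0 - 95) + (-12643 + 12734)*(-174 + 5027) = (0 - 95) + 91*4853 = -95 + 441623 = 441528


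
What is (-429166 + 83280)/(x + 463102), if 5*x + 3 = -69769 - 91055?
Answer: -1729430/2154683 ≈ -0.80264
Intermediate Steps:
x = -160827/5 (x = -⅗ + (-69769 - 91055)/5 = -⅗ + (⅕)*(-160824) = -⅗ - 160824/5 = -160827/5 ≈ -32165.)
(-429166 + 83280)/(x + 463102) = (-429166 + 83280)/(-160827/5 + 463102) = -345886/2154683/5 = -345886*5/2154683 = -1729430/2154683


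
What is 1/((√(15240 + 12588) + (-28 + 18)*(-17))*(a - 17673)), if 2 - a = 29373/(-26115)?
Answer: -739925/82445517504 + 8705*√773/27481839168 ≈ -1.6802e-7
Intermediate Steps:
a = 27201/8705 (a = 2 - 29373/(-26115) = 2 - 29373*(-1)/26115 = 2 - 1*(-9791/8705) = 2 + 9791/8705 = 27201/8705 ≈ 3.1248)
1/((√(15240 + 12588) + (-28 + 18)*(-17))*(a - 17673)) = 1/((√(15240 + 12588) + (-28 + 18)*(-17))*(27201/8705 - 17673)) = 1/((√27828 - 10*(-17))*(-153816264/8705)) = 1/((6*√773 + 170)*(-153816264/8705)) = 1/((170 + 6*√773)*(-153816264/8705)) = 1/(-5229752976/1741 - 922897584*√773/8705)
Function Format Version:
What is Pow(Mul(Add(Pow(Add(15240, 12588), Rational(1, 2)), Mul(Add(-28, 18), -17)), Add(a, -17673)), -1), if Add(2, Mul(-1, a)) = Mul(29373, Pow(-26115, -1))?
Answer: Add(Rational(-739925, 82445517504), Mul(Rational(8705, 27481839168), Pow(773, Rational(1, 2)))) ≈ -1.6802e-7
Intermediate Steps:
a = Rational(27201, 8705) (a = Add(2, Mul(-1, Mul(29373, Pow(-26115, -1)))) = Add(2, Mul(-1, Mul(29373, Rational(-1, 26115)))) = Add(2, Mul(-1, Rational(-9791, 8705))) = Add(2, Rational(9791, 8705)) = Rational(27201, 8705) ≈ 3.1248)
Pow(Mul(Add(Pow(Add(15240, 12588), Rational(1, 2)), Mul(Add(-28, 18), -17)), Add(a, -17673)), -1) = Pow(Mul(Add(Pow(Add(15240, 12588), Rational(1, 2)), Mul(Add(-28, 18), -17)), Add(Rational(27201, 8705), -17673)), -1) = Pow(Mul(Add(Pow(27828, Rational(1, 2)), Mul(-10, -17)), Rational(-153816264, 8705)), -1) = Pow(Mul(Add(Mul(6, Pow(773, Rational(1, 2))), 170), Rational(-153816264, 8705)), -1) = Pow(Mul(Add(170, Mul(6, Pow(773, Rational(1, 2)))), Rational(-153816264, 8705)), -1) = Pow(Add(Rational(-5229752976, 1741), Mul(Rational(-922897584, 8705), Pow(773, Rational(1, 2)))), -1)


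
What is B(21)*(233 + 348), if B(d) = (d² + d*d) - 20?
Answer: 500822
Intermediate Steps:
B(d) = -20 + 2*d² (B(d) = (d² + d²) - 20 = 2*d² - 20 = -20 + 2*d²)
B(21)*(233 + 348) = (-20 + 2*21²)*(233 + 348) = (-20 + 2*441)*581 = (-20 + 882)*581 = 862*581 = 500822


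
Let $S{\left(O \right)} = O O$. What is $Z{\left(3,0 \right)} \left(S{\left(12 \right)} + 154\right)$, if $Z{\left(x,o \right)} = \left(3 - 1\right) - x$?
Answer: $-298$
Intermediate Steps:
$Z{\left(x,o \right)} = 2 - x$
$S{\left(O \right)} = O^{2}$
$Z{\left(3,0 \right)} \left(S{\left(12 \right)} + 154\right) = \left(2 - 3\right) \left(12^{2} + 154\right) = \left(2 - 3\right) \left(144 + 154\right) = \left(-1\right) 298 = -298$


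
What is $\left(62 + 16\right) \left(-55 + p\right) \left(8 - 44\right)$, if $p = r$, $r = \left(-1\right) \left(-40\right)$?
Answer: $42120$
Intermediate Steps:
$r = 40$
$p = 40$
$\left(62 + 16\right) \left(-55 + p\right) \left(8 - 44\right) = \left(62 + 16\right) \left(-55 + 40\right) \left(8 - 44\right) = 78 \left(\left(-15\right) \left(-36\right)\right) = 78 \cdot 540 = 42120$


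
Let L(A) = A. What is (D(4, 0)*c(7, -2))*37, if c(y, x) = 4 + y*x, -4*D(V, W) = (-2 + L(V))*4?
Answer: 740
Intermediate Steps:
D(V, W) = 2 - V (D(V, W) = -(-2 + V)*4/4 = -(-8 + 4*V)/4 = 2 - V)
c(y, x) = 4 + x*y
(D(4, 0)*c(7, -2))*37 = ((2 - 1*4)*(4 - 2*7))*37 = ((2 - 4)*(4 - 14))*37 = -2*(-10)*37 = 20*37 = 740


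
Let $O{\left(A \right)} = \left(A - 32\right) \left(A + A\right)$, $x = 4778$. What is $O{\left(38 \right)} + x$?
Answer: $5234$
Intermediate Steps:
$O{\left(A \right)} = 2 A \left(-32 + A\right)$ ($O{\left(A \right)} = \left(-32 + A\right) 2 A = 2 A \left(-32 + A\right)$)
$O{\left(38 \right)} + x = 2 \cdot 38 \left(-32 + 38\right) + 4778 = 2 \cdot 38 \cdot 6 + 4778 = 456 + 4778 = 5234$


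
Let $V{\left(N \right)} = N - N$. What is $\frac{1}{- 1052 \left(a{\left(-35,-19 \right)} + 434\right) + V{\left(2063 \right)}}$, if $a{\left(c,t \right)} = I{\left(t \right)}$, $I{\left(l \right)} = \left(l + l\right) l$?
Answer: $- \frac{1}{1216112} \approx -8.2229 \cdot 10^{-7}$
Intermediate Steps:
$I{\left(l \right)} = 2 l^{2}$ ($I{\left(l \right)} = 2 l l = 2 l^{2}$)
$a{\left(c,t \right)} = 2 t^{2}$
$V{\left(N \right)} = 0$
$\frac{1}{- 1052 \left(a{\left(-35,-19 \right)} + 434\right) + V{\left(2063 \right)}} = \frac{1}{- 1052 \left(2 \left(-19\right)^{2} + 434\right) + 0} = \frac{1}{- 1052 \left(2 \cdot 361 + 434\right) + 0} = \frac{1}{- 1052 \left(722 + 434\right) + 0} = \frac{1}{\left(-1052\right) 1156 + 0} = \frac{1}{-1216112 + 0} = \frac{1}{-1216112} = - \frac{1}{1216112}$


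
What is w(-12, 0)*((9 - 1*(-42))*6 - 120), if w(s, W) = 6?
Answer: 1116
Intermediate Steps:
w(-12, 0)*((9 - 1*(-42))*6 - 120) = 6*((9 - 1*(-42))*6 - 120) = 6*((9 + 42)*6 - 120) = 6*(51*6 - 120) = 6*(306 - 120) = 6*186 = 1116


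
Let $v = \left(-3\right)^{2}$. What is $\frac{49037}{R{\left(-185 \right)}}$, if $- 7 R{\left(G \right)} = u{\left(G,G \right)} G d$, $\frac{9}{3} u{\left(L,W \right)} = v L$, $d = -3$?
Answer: $\frac{343259}{308025} \approx 1.1144$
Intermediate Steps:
$v = 9$
$u{\left(L,W \right)} = 3 L$ ($u{\left(L,W \right)} = \frac{9 L}{3} = 3 L$)
$R{\left(G \right)} = \frac{9 G^{2}}{7}$ ($R{\left(G \right)} = - \frac{3 G G \left(-3\right)}{7} = - \frac{3 G^{2} \left(-3\right)}{7} = - \frac{\left(-9\right) G^{2}}{7} = \frac{9 G^{2}}{7}$)
$\frac{49037}{R{\left(-185 \right)}} = \frac{49037}{\frac{9}{7} \left(-185\right)^{2}} = \frac{49037}{\frac{9}{7} \cdot 34225} = \frac{49037}{\frac{308025}{7}} = 49037 \cdot \frac{7}{308025} = \frac{343259}{308025}$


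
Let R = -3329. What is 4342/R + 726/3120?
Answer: -1855031/1731080 ≈ -1.0716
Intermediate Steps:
4342/R + 726/3120 = 4342/(-3329) + 726/3120 = 4342*(-1/3329) + 726*(1/3120) = -4342/3329 + 121/520 = -1855031/1731080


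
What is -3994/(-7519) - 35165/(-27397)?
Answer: 373829253/205998043 ≈ 1.8147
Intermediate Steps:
-3994/(-7519) - 35165/(-27397) = -3994*(-1/7519) - 35165*(-1/27397) = 3994/7519 + 35165/27397 = 373829253/205998043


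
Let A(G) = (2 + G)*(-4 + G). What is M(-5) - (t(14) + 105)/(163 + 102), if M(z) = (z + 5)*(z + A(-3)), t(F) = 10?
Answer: -23/53 ≈ -0.43396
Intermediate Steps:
A(G) = (-4 + G)*(2 + G)
M(z) = (5 + z)*(7 + z) (M(z) = (z + 5)*(z + (-8 + (-3)**2 - 2*(-3))) = (5 + z)*(z + (-8 + 9 + 6)) = (5 + z)*(z + 7) = (5 + z)*(7 + z))
M(-5) - (t(14) + 105)/(163 + 102) = (35 + (-5)**2 + 12*(-5)) - (10 + 105)/(163 + 102) = (35 + 25 - 60) - 115/265 = 0 - 115/265 = 0 - 1*23/53 = 0 - 23/53 = -23/53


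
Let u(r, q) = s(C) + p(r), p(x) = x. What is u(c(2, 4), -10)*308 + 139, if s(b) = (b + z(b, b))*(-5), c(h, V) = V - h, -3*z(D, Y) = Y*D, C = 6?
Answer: 9995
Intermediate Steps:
z(D, Y) = -D*Y/3 (z(D, Y) = -Y*D/3 = -D*Y/3)
s(b) = -5*b + 5*b**2/3 (s(b) = (b - b*b/3)*(-5) = (b - b**2/3)*(-5) = -5*b + 5*b**2/3)
u(r, q) = 30 + r (u(r, q) = (5/3)*6*(-3 + 6) + r = (5/3)*6*3 + r = 30 + r)
u(c(2, 4), -10)*308 + 139 = (30 + (4 - 1*2))*308 + 139 = (30 + (4 - 2))*308 + 139 = (30 + 2)*308 + 139 = 32*308 + 139 = 9856 + 139 = 9995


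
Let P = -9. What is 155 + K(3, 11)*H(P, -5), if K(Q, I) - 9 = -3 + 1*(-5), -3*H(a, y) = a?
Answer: 158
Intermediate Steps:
H(a, y) = -a/3
K(Q, I) = 1 (K(Q, I) = 9 + (-3 + 1*(-5)) = 9 + (-3 - 5) = 9 - 8 = 1)
155 + K(3, 11)*H(P, -5) = 155 + 1*(-⅓*(-9)) = 155 + 1*3 = 155 + 3 = 158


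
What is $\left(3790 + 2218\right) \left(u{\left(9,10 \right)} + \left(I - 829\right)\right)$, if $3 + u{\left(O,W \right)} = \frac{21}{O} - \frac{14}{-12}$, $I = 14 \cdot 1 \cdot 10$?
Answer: $-4136508$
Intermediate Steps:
$I = 140$ ($I = 14 \cdot 10 = 140$)
$u{\left(O,W \right)} = - \frac{11}{6} + \frac{21}{O}$ ($u{\left(O,W \right)} = -3 + \left(\frac{21}{O} - \frac{14}{-12}\right) = -3 + \left(\frac{21}{O} - - \frac{7}{6}\right) = -3 + \left(\frac{21}{O} + \frac{7}{6}\right) = -3 + \left(\frac{7}{6} + \frac{21}{O}\right) = - \frac{11}{6} + \frac{21}{O}$)
$\left(3790 + 2218\right) \left(u{\left(9,10 \right)} + \left(I - 829\right)\right) = \left(3790 + 2218\right) \left(\left(- \frac{11}{6} + \frac{21}{9}\right) + \left(140 - 829\right)\right) = 6008 \left(\left(- \frac{11}{6} + 21 \cdot \frac{1}{9}\right) - 689\right) = 6008 \left(\left(- \frac{11}{6} + \frac{7}{3}\right) - 689\right) = 6008 \left(\frac{1}{2} - 689\right) = 6008 \left(- \frac{1377}{2}\right) = -4136508$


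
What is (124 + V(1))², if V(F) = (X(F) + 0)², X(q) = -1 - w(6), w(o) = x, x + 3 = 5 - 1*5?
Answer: 16384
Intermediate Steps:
x = -3 (x = -3 + (5 - 1*5) = -3 + (5 - 5) = -3 + 0 = -3)
w(o) = -3
X(q) = 2 (X(q) = -1 - 1*(-3) = -1 + 3 = 2)
V(F) = 4 (V(F) = (2 + 0)² = 2² = 4)
(124 + V(1))² = (124 + 4)² = 128² = 16384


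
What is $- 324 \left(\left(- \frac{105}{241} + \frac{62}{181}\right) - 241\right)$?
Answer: $\frac{3407418576}{43621} \approx 78114.0$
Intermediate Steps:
$- 324 \left(\left(- \frac{105}{241} + \frac{62}{181}\right) - 241\right) = - 324 \left(- \frac{4063}{43621} - 241\right) = \left(-324\right) \left(- \frac{10516724}{43621}\right) = \frac{3407418576}{43621}$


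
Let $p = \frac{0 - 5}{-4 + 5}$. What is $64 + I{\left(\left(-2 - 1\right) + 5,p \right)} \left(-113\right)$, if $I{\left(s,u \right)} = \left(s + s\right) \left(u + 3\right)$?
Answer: $968$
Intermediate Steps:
$p = -5$ ($p = - \frac{5}{1} = \left(-5\right) 1 = -5$)
$I{\left(s,u \right)} = 2 s \left(3 + u\right)$
$64 + I{\left(\left(-2 - 1\right) + 5,p \right)} \left(-113\right) = 64 + 2 \left(\left(-2 - 1\right) + 5\right) \left(3 - 5\right) \left(-113\right) = 64 + 2 \left(-3 + 5\right) \left(-2\right) \left(-113\right) = 64 + 2 \cdot 2 \left(-2\right) \left(-113\right) = 64 - -904 = 64 + 904 = 968$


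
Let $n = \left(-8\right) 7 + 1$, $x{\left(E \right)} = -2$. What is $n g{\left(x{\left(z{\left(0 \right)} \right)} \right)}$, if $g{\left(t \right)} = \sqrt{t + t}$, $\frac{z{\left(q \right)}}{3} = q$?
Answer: $- 110 i \approx - 110.0 i$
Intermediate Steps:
$z{\left(q \right)} = 3 q$
$g{\left(t \right)} = \sqrt{2} \sqrt{t}$ ($g{\left(t \right)} = \sqrt{2 t} = \sqrt{2} \sqrt{t}$)
$n = -55$ ($n = -56 + 1 = -55$)
$n g{\left(x{\left(z{\left(0 \right)} \right)} \right)} = - 55 \sqrt{2} \sqrt{-2} = - 55 \sqrt{2} i \sqrt{2} = - 55 \cdot 2 i = - 110 i$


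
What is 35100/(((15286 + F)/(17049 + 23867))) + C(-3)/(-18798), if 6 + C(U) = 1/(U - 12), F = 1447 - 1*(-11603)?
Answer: 1946883025147/38412990 ≈ 50683.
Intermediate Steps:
F = 13050 (F = 1447 + 11603 = 13050)
C(U) = -6 + 1/(-12 + U) (C(U) = -6 + 1/(U - 12) = -6 + 1/(-12 + U))
35100/(((15286 + F)/(17049 + 23867))) + C(-3)/(-18798) = 35100/(((15286 + 13050)/(17049 + 23867))) + ((73 - 6*(-3))/(-12 - 3))/(-18798) = 35100/((28336/40916)) + ((73 + 18)/(-15))*(-1/18798) = 35100/((28336*(1/40916))) - 1/15*91*(-1/18798) = 35100/(7084/10229) - 91/15*(-1/18798) = 35100*(10229/7084) + 7/21690 = 89759475/1771 + 7/21690 = 1946883025147/38412990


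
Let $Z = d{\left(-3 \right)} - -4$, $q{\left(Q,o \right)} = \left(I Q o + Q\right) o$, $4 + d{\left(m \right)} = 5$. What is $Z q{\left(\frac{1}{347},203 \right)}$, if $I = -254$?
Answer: $- \frac{52334415}{347} \approx -1.5082 \cdot 10^{5}$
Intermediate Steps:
$d{\left(m \right)} = 1$ ($d{\left(m \right)} = -4 + 5 = 1$)
$q{\left(Q,o \right)} = o \left(Q - 254 Q o\right)$ ($q{\left(Q,o \right)} = \left(- 254 Q o + Q\right) o = \left(Q - 254 Q o\right) o = o \left(Q - 254 Q o\right)$)
$Z = 5$ ($Z = 1 - -4 = 1 + 4 = 5$)
$Z q{\left(\frac{1}{347},203 \right)} = 5 \cdot \frac{1}{347} \cdot 203 \left(1 - 51562\right) = 5 \cdot \frac{1}{347} \cdot 203 \left(-51561\right) = 5 \left(- \frac{10466883}{347}\right) = - \frac{52334415}{347}$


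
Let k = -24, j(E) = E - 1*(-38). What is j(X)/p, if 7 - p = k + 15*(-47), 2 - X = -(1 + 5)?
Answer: 1/16 ≈ 0.062500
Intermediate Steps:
X = 8 (X = 2 - (-1)*(1 + 5) = 2 - (-1)*6 = 2 - 1*(-6) = 2 + 6 = 8)
j(E) = 38 + E (j(E) = E + 38 = 38 + E)
p = 736 (p = 7 - (-24 + 15*(-47)) = 7 - (-24 - 705) = 7 - 1*(-729) = 7 + 729 = 736)
j(X)/p = (38 + 8)/736 = 46*(1/736) = 1/16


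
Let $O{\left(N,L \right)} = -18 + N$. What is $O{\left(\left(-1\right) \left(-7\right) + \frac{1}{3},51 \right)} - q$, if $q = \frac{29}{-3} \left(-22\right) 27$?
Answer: $- \frac{17258}{3} \approx -5752.7$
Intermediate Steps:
$q = 5742$ ($q = 29 \left(- \frac{1}{3}\right) \left(-22\right) 27 = \left(- \frac{29}{3}\right) \left(-22\right) 27 = \frac{638}{3} \cdot 27 = 5742$)
$O{\left(\left(-1\right) \left(-7\right) + \frac{1}{3},51 \right)} - q = \left(-18 + \left(\left(-1\right) \left(-7\right) + \frac{1}{3}\right)\right) - 5742 = \left(-18 + \left(7 + \frac{1}{3}\right)\right) - 5742 = \left(-18 + \frac{22}{3}\right) - 5742 = - \frac{32}{3} - 5742 = - \frac{17258}{3}$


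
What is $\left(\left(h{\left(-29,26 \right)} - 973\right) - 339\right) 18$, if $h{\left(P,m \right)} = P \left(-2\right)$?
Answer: $-22572$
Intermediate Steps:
$h{\left(P,m \right)} = - 2 P$
$\left(\left(h{\left(-29,26 \right)} - 973\right) - 339\right) 18 = \left(\left(\left(-2\right) \left(-29\right) - 973\right) - 339\right) 18 = \left(\left(58 - 973\right) - 339\right) 18 = \left(-915 - 339\right) 18 = \left(-1254\right) 18 = -22572$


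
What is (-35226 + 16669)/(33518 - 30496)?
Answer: -18557/3022 ≈ -6.1406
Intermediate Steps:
(-35226 + 16669)/(33518 - 30496) = -18557/3022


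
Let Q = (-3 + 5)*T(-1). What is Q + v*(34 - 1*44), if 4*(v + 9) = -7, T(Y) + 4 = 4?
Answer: 215/2 ≈ 107.50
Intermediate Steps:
T(Y) = 0 (T(Y) = -4 + 4 = 0)
v = -43/4 (v = -9 + (¼)*(-7) = -9 - 7/4 = -43/4 ≈ -10.750)
Q = 0 (Q = (-3 + 5)*0 = 2*0 = 0)
Q + v*(34 - 1*44) = 0 - 43*(34 - 1*44)/4 = 0 - 43*(34 - 44)/4 = 0 - 43/4*(-10) = 0 + 215/2 = 215/2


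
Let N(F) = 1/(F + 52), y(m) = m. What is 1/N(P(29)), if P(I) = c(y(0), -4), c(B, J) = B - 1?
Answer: 51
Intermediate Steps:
c(B, J) = -1 + B
P(I) = -1 (P(I) = -1 + 0 = -1)
N(F) = 1/(52 + F)
1/N(P(29)) = 1/(1/(52 - 1)) = 1/(1/51) = 51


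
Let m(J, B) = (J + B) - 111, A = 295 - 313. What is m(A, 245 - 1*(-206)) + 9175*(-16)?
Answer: -146478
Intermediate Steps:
A = -18
m(J, B) = -111 + B + J (m(J, B) = (B + J) - 111 = -111 + B + J)
m(A, 245 - 1*(-206)) + 9175*(-16) = (-111 + (245 - 1*(-206)) - 18) + 9175*(-16) = (-111 + (245 + 206) - 18) - 146800 = (-111 + 451 - 18) - 146800 = 322 - 146800 = -146478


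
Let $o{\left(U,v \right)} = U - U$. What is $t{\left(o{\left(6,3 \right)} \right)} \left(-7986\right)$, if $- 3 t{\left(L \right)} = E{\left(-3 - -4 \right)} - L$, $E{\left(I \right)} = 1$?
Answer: $2662$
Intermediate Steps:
$o{\left(U,v \right)} = 0$
$t{\left(L \right)} = - \frac{1}{3} + \frac{L}{3}$ ($t{\left(L \right)} = - \frac{1 - L}{3} = - \frac{1}{3} + \frac{L}{3}$)
$t{\left(o{\left(6,3 \right)} \right)} \left(-7986\right) = \left(- \frac{1}{3} + \frac{1}{3} \cdot 0\right) \left(-7986\right) = \left(- \frac{1}{3} + 0\right) \left(-7986\right) = \left(- \frac{1}{3}\right) \left(-7986\right) = 2662$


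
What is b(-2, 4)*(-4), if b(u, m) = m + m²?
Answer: -80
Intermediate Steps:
b(-2, 4)*(-4) = (4*(1 + 4))*(-4) = (4*5)*(-4) = 20*(-4) = -80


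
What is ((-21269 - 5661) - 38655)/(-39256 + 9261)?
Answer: 13117/5999 ≈ 2.1865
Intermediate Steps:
((-21269 - 5661) - 38655)/(-39256 + 9261) = (-26930 - 38655)/(-29995) = -65585*(-1/29995) = 13117/5999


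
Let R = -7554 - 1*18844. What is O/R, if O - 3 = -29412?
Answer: 29409/26398 ≈ 1.1141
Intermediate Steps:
R = -26398 (R = -7554 - 18844 = -26398)
O = -29409 (O = 3 - 29412 = -29409)
O/R = -29409/(-26398) = -29409*(-1/26398) = 29409/26398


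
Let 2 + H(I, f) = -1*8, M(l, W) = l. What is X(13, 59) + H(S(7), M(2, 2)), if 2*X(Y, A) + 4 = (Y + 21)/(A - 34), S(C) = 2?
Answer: -283/25 ≈ -11.320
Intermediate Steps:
H(I, f) = -10 (H(I, f) = -2 - 1*8 = -2 - 8 = -10)
X(Y, A) = -2 + (21 + Y)/(2*(-34 + A)) (X(Y, A) = -2 + ((Y + 21)/(A - 34))/2 = -2 + ((21 + Y)/(-34 + A))/2 = -2 + (21 + Y)/(2*(-34 + A)))
X(13, 59) + H(S(7), M(2, 2)) = (157 + 13 - 4*59)/(2*(-34 + 59)) - 10 = (½)*(157 + 13 - 236)/25 - 10 = (½)*(1/25)*(-66) - 10 = -33/25 - 10 = -283/25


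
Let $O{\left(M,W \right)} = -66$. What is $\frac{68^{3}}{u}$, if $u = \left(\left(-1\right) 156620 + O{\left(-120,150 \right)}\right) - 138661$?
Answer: $- \frac{314432}{295347} \approx -1.0646$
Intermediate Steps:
$u = -295347$ ($u = \left(\left(-1\right) 156620 - 66\right) - 138661 = \left(-156620 - 66\right) - 138661 = -156686 - 138661 = -295347$)
$\frac{68^{3}}{u} = \frac{68^{3}}{-295347} = 314432 \left(- \frac{1}{295347}\right) = - \frac{314432}{295347}$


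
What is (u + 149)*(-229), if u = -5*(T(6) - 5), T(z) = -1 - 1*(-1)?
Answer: -39846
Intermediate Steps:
T(z) = 0 (T(z) = -1 + 1 = 0)
u = 25 (u = -5*(0 - 5) = -5*(-5) = 25)
(u + 149)*(-229) = (25 + 149)*(-229) = 174*(-229) = -39846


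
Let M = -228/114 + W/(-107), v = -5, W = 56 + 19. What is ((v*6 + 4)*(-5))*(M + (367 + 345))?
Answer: 9866350/107 ≈ 92209.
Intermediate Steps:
W = 75
M = -289/107 (M = -228/114 + 75/(-107) = -228*1/114 + 75*(-1/107) = -2 - 75/107 = -289/107 ≈ -2.7009)
((v*6 + 4)*(-5))*(M + (367 + 345)) = ((-5*6 + 4)*(-5))*(-289/107 + (367 + 345)) = ((-30 + 4)*(-5))*(-289/107 + 712) = -26*(-5)*(75895/107) = 130*(75895/107) = 9866350/107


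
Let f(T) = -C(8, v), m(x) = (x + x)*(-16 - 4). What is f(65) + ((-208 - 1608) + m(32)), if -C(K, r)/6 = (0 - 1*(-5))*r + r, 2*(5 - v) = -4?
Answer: -2844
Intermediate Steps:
v = 7 (v = 5 - ½*(-4) = 5 + 2 = 7)
C(K, r) = -36*r (C(K, r) = -6*((0 - 1*(-5))*r + r) = -6*((0 + 5)*r + r) = -6*(5*r + r) = -36*r)
m(x) = -40*x (m(x) = (2*x)*(-20) = -40*x)
f(T) = 252 (f(T) = -(-36)*7 = -1*(-252) = 252)
f(65) + ((-208 - 1608) + m(32)) = 252 + ((-208 - 1608) - 40*32) = 252 + (-1816 - 1280) = 252 - 3096 = -2844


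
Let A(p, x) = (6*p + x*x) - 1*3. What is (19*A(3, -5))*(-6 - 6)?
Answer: -9120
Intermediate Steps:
A(p, x) = -3 + x**2 + 6*p (A(p, x) = (6*p + x**2) - 3 = (x**2 + 6*p) - 3 = -3 + x**2 + 6*p)
(19*A(3, -5))*(-6 - 6) = (19*(-3 + (-5)**2 + 6*3))*(-6 - 6) = (19*(-3 + 25 + 18))*(-12) = (19*40)*(-12) = 760*(-12) = -9120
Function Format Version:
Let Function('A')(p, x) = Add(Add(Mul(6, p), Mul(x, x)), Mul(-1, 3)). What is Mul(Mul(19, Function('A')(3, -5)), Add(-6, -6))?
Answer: -9120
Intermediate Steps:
Function('A')(p, x) = Add(-3, Pow(x, 2), Mul(6, p)) (Function('A')(p, x) = Add(Add(Mul(6, p), Pow(x, 2)), -3) = Add(Add(Pow(x, 2), Mul(6, p)), -3) = Add(-3, Pow(x, 2), Mul(6, p)))
Mul(Mul(19, Function('A')(3, -5)), Add(-6, -6)) = Mul(Mul(19, Add(-3, Pow(-5, 2), Mul(6, 3))), Add(-6, -6)) = Mul(Mul(19, Add(-3, 25, 18)), -12) = Mul(Mul(19, 40), -12) = Mul(760, -12) = -9120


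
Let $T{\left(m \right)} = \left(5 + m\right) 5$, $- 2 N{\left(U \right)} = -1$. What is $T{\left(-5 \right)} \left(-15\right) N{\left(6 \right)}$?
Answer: $0$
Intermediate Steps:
$N{\left(U \right)} = \frac{1}{2}$ ($N{\left(U \right)} = \left(- \frac{1}{2}\right) \left(-1\right) = \frac{1}{2}$)
$T{\left(m \right)} = 25 + 5 m$
$T{\left(-5 \right)} \left(-15\right) N{\left(6 \right)} = \left(25 + 5 \left(-5\right)\right) \left(-15\right) \frac{1}{2} = \left(25 - 25\right) \left(-15\right) \frac{1}{2} = 0 \left(-15\right) \frac{1}{2} = 0 \cdot \frac{1}{2} = 0$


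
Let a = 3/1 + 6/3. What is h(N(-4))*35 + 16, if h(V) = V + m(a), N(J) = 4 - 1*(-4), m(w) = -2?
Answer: 226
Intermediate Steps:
a = 5 (a = 3*1 + 6*(⅓) = 3 + 2 = 5)
N(J) = 8 (N(J) = 4 + 4 = 8)
h(V) = -2 + V (h(V) = V - 2 = -2 + V)
h(N(-4))*35 + 16 = (-2 + 8)*35 + 16 = 6*35 + 16 = 210 + 16 = 226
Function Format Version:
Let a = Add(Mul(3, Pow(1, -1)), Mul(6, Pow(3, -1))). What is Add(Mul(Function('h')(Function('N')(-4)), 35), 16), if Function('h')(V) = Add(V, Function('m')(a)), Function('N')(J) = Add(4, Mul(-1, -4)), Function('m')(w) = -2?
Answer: 226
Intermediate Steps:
a = 5 (a = Add(Mul(3, 1), Mul(6, Rational(1, 3))) = Add(3, 2) = 5)
Function('N')(J) = 8 (Function('N')(J) = Add(4, 4) = 8)
Function('h')(V) = Add(-2, V) (Function('h')(V) = Add(V, -2) = Add(-2, V))
Add(Mul(Function('h')(Function('N')(-4)), 35), 16) = Add(Mul(Add(-2, 8), 35), 16) = Add(Mul(6, 35), 16) = Add(210, 16) = 226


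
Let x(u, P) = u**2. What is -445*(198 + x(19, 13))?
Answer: -248755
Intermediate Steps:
-445*(198 + x(19, 13)) = -445*(198 + 19**2) = -445*(198 + 361) = -445*559 = -248755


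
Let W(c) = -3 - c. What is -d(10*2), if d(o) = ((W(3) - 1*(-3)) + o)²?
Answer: -289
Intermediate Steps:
d(o) = (-3 + o)² (d(o) = (((-3 - 1*3) - 1*(-3)) + o)² = (((-3 - 3) + 3) + o)² = ((-6 + 3) + o)² = (-3 + o)²)
-d(10*2) = -(-3 + 10*2)² = -(-3 + 20)² = -1*17² = -1*289 = -289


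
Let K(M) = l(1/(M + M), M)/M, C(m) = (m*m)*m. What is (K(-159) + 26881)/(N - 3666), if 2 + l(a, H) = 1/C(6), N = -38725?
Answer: -923201495/1455876504 ≈ -0.63412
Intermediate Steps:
C(m) = m³ (C(m) = m²*m = m³)
l(a, H) = -431/216 (l(a, H) = -2 + 1/(6³) = -2 + 1/216 = -431/216)
K(M) = -431/(216*M)
(K(-159) + 26881)/(N - 3666) = (-431/216/(-159) + 26881)/(-38725 - 3666) = (-431/216*(-1/159) + 26881)/(-42391) = (431/34344 + 26881)*(-1/42391) = (923201495/34344)*(-1/42391) = -923201495/1455876504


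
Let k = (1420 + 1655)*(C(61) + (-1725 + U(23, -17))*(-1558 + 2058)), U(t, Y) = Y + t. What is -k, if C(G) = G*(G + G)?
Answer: 2620078350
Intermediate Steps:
C(G) = 2*G**2 (C(G) = G*(2*G) = 2*G**2)
k = -2620078350 (k = (1420 + 1655)*(2*61**2 + (-1725 + (-17 + 23))*(-1558 + 2058)) = 3075*(2*3721 + (-1725 + 6)*500) = 3075*(7442 - 1719*500) = 3075*(7442 - 859500) = 3075*(-852058) = -2620078350)
-k = -1*(-2620078350) = 2620078350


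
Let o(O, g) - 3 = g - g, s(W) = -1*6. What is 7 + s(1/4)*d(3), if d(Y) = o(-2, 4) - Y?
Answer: 7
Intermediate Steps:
s(W) = -6
o(O, g) = 3 (o(O, g) = 3 + (g - g) = 3 + 0 = 3)
d(Y) = 3 - Y
7 + s(1/4)*d(3) = 7 - 6*(3 - 1*3) = 7 - 6*(3 - 3) = 7 - 6*0 = 7 + 0 = 7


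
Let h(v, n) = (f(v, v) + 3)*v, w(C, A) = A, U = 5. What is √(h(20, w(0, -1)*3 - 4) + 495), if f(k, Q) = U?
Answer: √655 ≈ 25.593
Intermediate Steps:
f(k, Q) = 5
h(v, n) = 8*v (h(v, n) = (5 + 3)*v = 8*v)
√(h(20, w(0, -1)*3 - 4) + 495) = √(8*20 + 495) = √(160 + 495) = √655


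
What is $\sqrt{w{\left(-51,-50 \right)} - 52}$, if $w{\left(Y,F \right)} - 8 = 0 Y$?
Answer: $2 i \sqrt{11} \approx 6.6332 i$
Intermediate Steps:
$w{\left(Y,F \right)} = 8$ ($w{\left(Y,F \right)} = 8 + 0 Y = 8 + 0 = 8$)
$\sqrt{w{\left(-51,-50 \right)} - 52} = \sqrt{8 - 52} = \sqrt{-44} = 2 i \sqrt{11}$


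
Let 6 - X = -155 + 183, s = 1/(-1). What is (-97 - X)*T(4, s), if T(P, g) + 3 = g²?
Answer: 150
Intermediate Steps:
s = -1 (s = 1*(-1) = -1)
X = -22 (X = 6 - (-155 + 183) = 6 - 1*28 = 6 - 28 = -22)
T(P, g) = -3 + g²
(-97 - X)*T(4, s) = (-97 - 1*(-22))*(-3 + (-1)²) = (-97 + 22)*(-3 + 1) = -75*(-2) = 150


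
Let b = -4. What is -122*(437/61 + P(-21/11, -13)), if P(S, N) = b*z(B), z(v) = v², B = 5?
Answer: 11326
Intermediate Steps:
P(S, N) = -100 (P(S, N) = -4*5² = -4*25 = -100)
-122*(437/61 + P(-21/11, -13)) = -122*(437/61 - 100) = -122*(-5663/61) = 11326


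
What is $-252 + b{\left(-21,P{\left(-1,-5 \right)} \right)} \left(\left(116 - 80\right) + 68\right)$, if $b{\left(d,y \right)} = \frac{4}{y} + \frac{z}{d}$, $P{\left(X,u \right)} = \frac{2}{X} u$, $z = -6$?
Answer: $- \frac{6324}{35} \approx -180.69$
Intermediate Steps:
$P{\left(X,u \right)} = \frac{2 u}{X}$
$b{\left(d,y \right)} = - \frac{6}{d} + \frac{4}{y}$ ($b{\left(d,y \right)} = \frac{4}{y} - \frac{6}{d} = - \frac{6}{d} + \frac{4}{y}$)
$-252 + b{\left(-21,P{\left(-1,-5 \right)} \right)} \left(\left(116 - 80\right) + 68\right) = -252 + \left(- \frac{6}{-21} + \frac{4}{2 \left(-5\right) \frac{1}{-1}}\right) \left(\left(116 - 80\right) + 68\right) = -252 + \left(\left(-6\right) \left(- \frac{1}{21}\right) + \frac{4}{2 \left(-5\right) \left(-1\right)}\right) \left(36 + 68\right) = -252 + \left(\frac{2}{7} + \frac{4}{10}\right) 104 = -252 + \left(\frac{2}{7} + 4 \cdot \frac{1}{10}\right) 104 = -252 + \left(\frac{2}{7} + \frac{2}{5}\right) 104 = -252 + \frac{24}{35} \cdot 104 = -252 + \frac{2496}{35} = - \frac{6324}{35}$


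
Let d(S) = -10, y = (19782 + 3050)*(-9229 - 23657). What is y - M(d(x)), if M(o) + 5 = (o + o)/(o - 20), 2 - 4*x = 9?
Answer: -2252559443/3 ≈ -7.5085e+8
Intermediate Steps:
y = -750853152 (y = 22832*(-32886) = -750853152)
x = -7/4 (x = 1/2 - 1/4*9 = 1/2 - 9/4 = -7/4 ≈ -1.7500)
M(o) = -5 + 2*o/(-20 + o) (M(o) = -5 + (o + o)/(o - 20) = -5 + (2*o)/(-20 + o) = -5 + 2*o/(-20 + o))
y - M(d(x)) = -750853152 - (100 - 3*(-10))/(-20 - 10) = -750853152 - (100 + 30)/(-30) = -750853152 - (-1)*130/30 = -750853152 - 1*(-13/3) = -750853152 + 13/3 = -2252559443/3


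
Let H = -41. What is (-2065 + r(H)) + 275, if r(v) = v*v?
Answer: -109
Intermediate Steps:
r(v) = v²
(-2065 + r(H)) + 275 = (-2065 + (-41)²) + 275 = (-2065 + 1681) + 275 = -384 + 275 = -109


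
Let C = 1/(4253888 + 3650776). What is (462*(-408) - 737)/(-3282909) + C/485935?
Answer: 242290962295979543/4203385142847914520 ≈ 0.057642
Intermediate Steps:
C = 1/7904664 ≈ 1.2651e-7
(462*(-408) - 737)/(-3282909) + C/485935 = (462*(-408) - 737)/(-3282909) + (1/7904664)/485935 = (-188496 - 737)*(-1/3282909) + (1/7904664)*(1/485935) = -189233*(-1/3282909) + 1/3841152900840 = 189233/3282909 + 1/3841152900840 = 242290962295979543/4203385142847914520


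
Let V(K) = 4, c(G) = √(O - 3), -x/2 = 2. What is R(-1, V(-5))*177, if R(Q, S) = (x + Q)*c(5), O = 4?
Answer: -885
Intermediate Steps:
x = -4 (x = -2*2 = -4)
c(G) = 1 (c(G) = √(4 - 3) = √1 = 1)
R(Q, S) = -4 + Q (R(Q, S) = (-4 + Q)*1 = -4 + Q)
R(-1, V(-5))*177 = (-4 - 1)*177 = -5*177 = -885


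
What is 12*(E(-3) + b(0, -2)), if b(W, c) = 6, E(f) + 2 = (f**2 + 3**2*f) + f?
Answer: -204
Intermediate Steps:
E(f) = -2 + f**2 + 10*f (E(f) = -2 + ((f**2 + 3**2*f) + f) = -2 + ((f**2 + 9*f) + f) = -2 + (f**2 + 10*f) = -2 + f**2 + 10*f)
12*(E(-3) + b(0, -2)) = 12*((-2 + (-3)**2 + 10*(-3)) + 6) = 12*((-2 + 9 - 30) + 6) = 12*(-23 + 6) = 12*(-17) = -204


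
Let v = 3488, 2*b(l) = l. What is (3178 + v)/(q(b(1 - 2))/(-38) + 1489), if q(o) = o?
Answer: 506616/113165 ≈ 4.4768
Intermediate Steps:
b(l) = l/2
(3178 + v)/(q(b(1 - 2))/(-38) + 1489) = (3178 + 3488)/(((1 - 2)/2)/(-38) + 1489) = 6666/(((½)*(-1))*(-1/38) + 1489) = 6666/(-½*(-1/38) + 1489) = 6666/(1/76 + 1489) = 6666/(113165/76) = 6666*(76/113165) = 506616/113165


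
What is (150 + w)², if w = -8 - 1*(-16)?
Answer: 24964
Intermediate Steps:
w = 8 (w = -8 + 16 = 8)
(150 + w)² = (150 + 8)² = 158² = 24964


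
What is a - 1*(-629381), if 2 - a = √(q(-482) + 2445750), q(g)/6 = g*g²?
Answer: 629383 - I*√669435258 ≈ 6.2938e+5 - 25873.0*I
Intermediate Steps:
q(g) = 6*g³ (q(g) = 6*(g*g²) = 6*g³)
a = 2 - I*√669435258 (a = 2 - √(6*(-482)³ + 2445750) = 2 - √(6*(-111980168) + 2445750) = 2 - √(-671881008 + 2445750) = 2 - √(-669435258) = 2 - I*√669435258 ≈ 2.0 - 25873.0*I)
a - 1*(-629381) = (2 - I*√669435258) - 1*(-629381) = (2 - I*√669435258) + 629381 = 629383 - I*√669435258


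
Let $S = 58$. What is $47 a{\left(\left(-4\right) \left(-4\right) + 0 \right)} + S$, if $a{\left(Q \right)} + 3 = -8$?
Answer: $-459$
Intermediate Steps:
$a{\left(Q \right)} = -11$ ($a{\left(Q \right)} = -3 - 8 = -11$)
$47 a{\left(\left(-4\right) \left(-4\right) + 0 \right)} + S = 47 \left(-11\right) + 58 = -517 + 58 = -459$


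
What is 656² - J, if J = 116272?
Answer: 314064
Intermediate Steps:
656² - J = 656² - 1*116272 = 430336 - 116272 = 314064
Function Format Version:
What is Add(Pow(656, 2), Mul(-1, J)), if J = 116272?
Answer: 314064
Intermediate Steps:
Add(Pow(656, 2), Mul(-1, J)) = Add(Pow(656, 2), Mul(-1, 116272)) = Add(430336, -116272) = 314064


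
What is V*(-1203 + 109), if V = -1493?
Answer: 1633342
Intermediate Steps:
V*(-1203 + 109) = -1493*(-1203 + 109) = -1493*(-1094) = 1633342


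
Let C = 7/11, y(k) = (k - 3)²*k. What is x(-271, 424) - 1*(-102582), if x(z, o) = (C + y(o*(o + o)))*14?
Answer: 7158113825601766708/11 ≈ 6.5074e+17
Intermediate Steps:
y(k) = k*(-3 + k)² (y(k) = (-3 + k)²*k = k*(-3 + k)²)
C = 7/11 (C = 7*(1/11) = 7/11 ≈ 0.63636)
x(z, o) = 98/11 + 28*o²*(-3 + 2*o²)² (x(z, o) = (7/11 + (o*(o + o))*(-3 + o*(o + o))²)*14 = (7/11 + (o*(2*o))*(-3 + o*(2*o))²)*14 = (7/11 + (2*o²)*(-3 + 2*o²)²)*14 = (7/11 + 2*o²*(-3 + 2*o²)²)*14 = 98/11 + 28*o²*(-3 + 2*o²)²)
x(-271, 424) - 1*(-102582) = (98/11 + 28*424²*(-3 + 2*424²)²) - 1*(-102582) = (98/11 + 28*179776*(-3 + 2*179776)²) + 102582 = (98/11 + 28*179776*(-3 + 359552)²) + 102582 = (98/11 + 28*179776*359549²) + 102582 = (98/11 + 28*179776*129275483401) + 102582 = (98/11 + 650737620509148928) + 102582 = 7158113825600638306/11 + 102582 = 7158113825601766708/11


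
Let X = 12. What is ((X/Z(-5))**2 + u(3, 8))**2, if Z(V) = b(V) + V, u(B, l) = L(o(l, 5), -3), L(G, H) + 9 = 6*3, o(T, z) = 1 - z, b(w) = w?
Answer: 68121/625 ≈ 108.99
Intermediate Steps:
L(G, H) = 9 (L(G, H) = -9 + 6*3 = -9 + 18 = 9)
u(B, l) = 9
Z(V) = 2*V (Z(V) = V + V = 2*V)
((X/Z(-5))**2 + u(3, 8))**2 = ((12/((2*(-5))))**2 + 9)**2 = ((12/(-10))**2 + 9)**2 = ((12*(-1/10))**2 + 9)**2 = ((-6/5)**2 + 9)**2 = (36/25 + 9)**2 = (261/25)**2 = 68121/625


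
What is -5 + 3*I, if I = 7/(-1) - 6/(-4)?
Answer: -43/2 ≈ -21.500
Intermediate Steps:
I = -11/2 (I = 7*(-1) - 6*(-1/4) = -7 + 3/2 = -11/2 ≈ -5.5000)
-5 + 3*I = -5 + 3*(-11/2) = -5 - 33/2 = -43/2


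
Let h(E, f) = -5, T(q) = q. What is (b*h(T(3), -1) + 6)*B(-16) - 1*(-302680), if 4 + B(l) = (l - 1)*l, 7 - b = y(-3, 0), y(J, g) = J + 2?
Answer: 293568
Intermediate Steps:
y(J, g) = 2 + J
b = 8 (b = 7 - (2 - 3) = 7 - 1*(-1) = 7 + 1 = 8)
B(l) = -4 + l*(-1 + l) (B(l) = -4 + (l - 1)*l = -4 + (-1 + l)*l = -4 + l*(-1 + l))
(b*h(T(3), -1) + 6)*B(-16) - 1*(-302680) = (8*(-5) + 6)*(-4 + (-16)² - 1*(-16)) - 1*(-302680) = (-40 + 6)*(-4 + 256 + 16) + 302680 = -34*268 + 302680 = -9112 + 302680 = 293568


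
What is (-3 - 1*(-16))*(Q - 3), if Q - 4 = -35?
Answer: -442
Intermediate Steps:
Q = -31 (Q = 4 - 35 = -31)
(-3 - 1*(-16))*(Q - 3) = (-3 - 1*(-16))*(-31 - 3) = (-3 + 16)*(-34) = 13*(-34) = -442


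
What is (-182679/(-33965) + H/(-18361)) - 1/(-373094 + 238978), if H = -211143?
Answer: 1411657507276589/83638944148340 ≈ 16.878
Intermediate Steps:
(-182679/(-33965) + H/(-18361)) - 1/(-373094 + 238978) = (-182679/(-33965) - 211143/(-18361)) - 1/(-373094 + 238978) = (-182679*(-1/33965) - 211143*(-1/18361)) - 1/(-134116) = (182679/33965 + 211143/18361) - 1*(-1/134116) = 10525641114/623631365 + 1/134116 = 1411657507276589/83638944148340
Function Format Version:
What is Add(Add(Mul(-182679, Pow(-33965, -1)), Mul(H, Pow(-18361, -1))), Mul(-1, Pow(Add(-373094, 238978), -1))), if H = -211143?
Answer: Rational(1411657507276589, 83638944148340) ≈ 16.878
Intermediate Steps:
Add(Add(Mul(-182679, Pow(-33965, -1)), Mul(H, Pow(-18361, -1))), Mul(-1, Pow(Add(-373094, 238978), -1))) = Add(Add(Mul(-182679, Pow(-33965, -1)), Mul(-211143, Pow(-18361, -1))), Mul(-1, Pow(Add(-373094, 238978), -1))) = Add(Add(Mul(-182679, Rational(-1, 33965)), Mul(-211143, Rational(-1, 18361))), Mul(-1, Pow(-134116, -1))) = Add(Add(Rational(182679, 33965), Rational(211143, 18361)), Mul(-1, Rational(-1, 134116))) = Add(Rational(10525641114, 623631365), Rational(1, 134116)) = Rational(1411657507276589, 83638944148340)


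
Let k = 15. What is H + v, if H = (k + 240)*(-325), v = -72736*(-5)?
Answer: 280805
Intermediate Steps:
v = 363680
H = -82875 (H = (15 + 240)*(-325) = 255*(-325) = -82875)
H + v = -82875 + 363680 = 280805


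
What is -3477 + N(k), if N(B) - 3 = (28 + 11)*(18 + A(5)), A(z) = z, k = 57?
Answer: -2577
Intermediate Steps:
N(B) = 900 (N(B) = 3 + (28 + 11)*(18 + 5) = 3 + 39*23 = 3 + 897 = 900)
-3477 + N(k) = -3477 + 900 = -2577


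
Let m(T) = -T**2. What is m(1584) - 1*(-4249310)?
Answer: 1740254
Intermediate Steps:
m(1584) - 1*(-4249310) = -1*1584**2 - 1*(-4249310) = -1*2509056 + 4249310 = -2509056 + 4249310 = 1740254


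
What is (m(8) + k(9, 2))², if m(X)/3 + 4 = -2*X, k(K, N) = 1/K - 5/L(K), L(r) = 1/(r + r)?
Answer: 1819801/81 ≈ 22467.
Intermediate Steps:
L(r) = 1/(2*r)
k(K, N) = 1/K - 10*K (k(K, N) = 1/K - 5*2*K = 1/K - 10*K)
m(X) = -12 - 6*X (m(X) = -12 + 3*(-2*X) = -12 - 6*X)
(m(8) + k(9, 2))² = ((-12 - 6*8) + (1/9 - 10*9))² = ((-12 - 48) + (⅑ - 90))² = (-60 - 809/9)² = (-1349/9)² = 1819801/81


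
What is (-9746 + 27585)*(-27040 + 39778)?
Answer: 227233182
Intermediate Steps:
(-9746 + 27585)*(-27040 + 39778) = 17839*12738 = 227233182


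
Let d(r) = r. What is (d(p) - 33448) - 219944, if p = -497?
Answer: -253889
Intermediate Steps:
(d(p) - 33448) - 219944 = (-497 - 33448) - 219944 = -33945 - 219944 = -253889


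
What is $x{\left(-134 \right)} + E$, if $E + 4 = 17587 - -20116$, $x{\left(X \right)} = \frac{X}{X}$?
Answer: $37700$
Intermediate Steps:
$x{\left(X \right)} = 1$
$E = 37699$ ($E = -4 + \left(17587 - -20116\right) = -4 + \left(17587 + 20116\right) = -4 + 37703 = 37699$)
$x{\left(-134 \right)} + E = 1 + 37699 = 37700$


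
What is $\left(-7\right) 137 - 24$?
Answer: $-983$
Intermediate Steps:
$\left(-7\right) 137 - 24 = -959 + \left(-45 + 21\right) = -959 - 24 = -983$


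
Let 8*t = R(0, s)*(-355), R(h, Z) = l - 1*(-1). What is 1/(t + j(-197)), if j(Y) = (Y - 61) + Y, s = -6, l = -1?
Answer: -1/455 ≈ -0.0021978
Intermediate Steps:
R(h, Z) = 0 (R(h, Z) = -1 - 1*(-1) = -1 + 1 = 0)
j(Y) = -61 + 2*Y (j(Y) = (-61 + Y) + Y = -61 + 2*Y)
t = 0 (t = (0*(-355))/8 = (⅛)*0 = 0)
1/(t + j(-197)) = 1/(0 + (-61 + 2*(-197))) = 1/(0 + (-61 - 394)) = 1/(0 - 455) = 1/(-455) = -1/455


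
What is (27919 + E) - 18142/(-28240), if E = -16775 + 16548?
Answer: 391020111/14120 ≈ 27693.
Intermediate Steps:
E = -227
(27919 + E) - 18142/(-28240) = (27919 - 227) - 18142/(-28240) = 27692 - 18142*(-1/28240) = 27692 + 9071/14120 = 391020111/14120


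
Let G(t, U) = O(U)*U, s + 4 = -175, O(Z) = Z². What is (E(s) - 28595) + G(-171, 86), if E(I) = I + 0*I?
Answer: 607282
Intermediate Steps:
s = -179 (s = -4 - 175 = -179)
E(I) = I (E(I) = I + 0 = I)
G(t, U) = U³ (G(t, U) = U²*U = U³)
(E(s) - 28595) + G(-171, 86) = (-179 - 28595) + 86³ = -28774 + 636056 = 607282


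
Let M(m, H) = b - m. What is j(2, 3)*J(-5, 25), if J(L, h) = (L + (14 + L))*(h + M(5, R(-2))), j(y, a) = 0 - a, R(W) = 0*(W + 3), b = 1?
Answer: -252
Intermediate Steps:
R(W) = 0 (R(W) = 0*(3 + W) = 0)
M(m, H) = 1 - m
j(y, a) = -a
J(L, h) = (-4 + h)*(14 + 2*L) (J(L, h) = (L + (14 + L))*(h + (1 - 1*5)) = (14 + 2*L)*(h + (1 - 5)) = (14 + 2*L)*(h - 4) = (14 + 2*L)*(-4 + h) = (-4 + h)*(14 + 2*L))
j(2, 3)*J(-5, 25) = (-1*3)*(-56 - 8*(-5) + 14*25 + 2*(-5)*25) = -3*(-56 + 40 + 350 - 250) = -3*84 = -252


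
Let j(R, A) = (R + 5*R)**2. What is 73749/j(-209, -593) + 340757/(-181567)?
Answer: -174151816643/95172337524 ≈ -1.8299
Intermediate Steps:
j(R, A) = 36*R**2 (j(R, A) = (6*R)**2 = 36*R**2)
73749/j(-209, -593) + 340757/(-181567) = 73749/((36*(-209)**2)) + 340757/(-181567) = 73749/((36*43681)) + 340757*(-1/181567) = 73749/1572516 - 340757/181567 = 73749*(1/1572516) - 340757/181567 = 24583/524172 - 340757/181567 = -174151816643/95172337524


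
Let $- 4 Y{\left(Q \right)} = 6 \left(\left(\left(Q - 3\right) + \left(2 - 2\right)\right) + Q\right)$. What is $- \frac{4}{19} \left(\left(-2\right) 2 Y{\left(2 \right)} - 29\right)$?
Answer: $\frac{92}{19} \approx 4.8421$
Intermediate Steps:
$Y{\left(Q \right)} = \frac{9}{2} - 3 Q$ ($Y{\left(Q \right)} = - \frac{6 \left(\left(\left(Q - 3\right) + \left(2 - 2\right)\right) + Q\right)}{4} = - \frac{6 \left(\left(\left(-3 + Q\right) + 0\right) + Q\right)}{4} = - \frac{6 \left(\left(-3 + Q\right) + Q\right)}{4} = - \frac{6 \left(-3 + 2 Q\right)}{4} = - \frac{-18 + 12 Q}{4} = \frac{9}{2} - 3 Q$)
$- \frac{4}{19} \left(\left(-2\right) 2 Y{\left(2 \right)} - 29\right) = - \frac{4}{19} \left(\left(-2\right) 2 \left(\frac{9}{2} - 6\right) - 29\right) = \left(-4\right) \frac{1}{19} \left(- 4 \left(\frac{9}{2} - 6\right) - 29\right) = - \frac{4 \left(\left(-4\right) \left(- \frac{3}{2}\right) - 29\right)}{19} = - \frac{4 \left(6 - 29\right)}{19} = \left(- \frac{4}{19}\right) \left(-23\right) = \frac{92}{19}$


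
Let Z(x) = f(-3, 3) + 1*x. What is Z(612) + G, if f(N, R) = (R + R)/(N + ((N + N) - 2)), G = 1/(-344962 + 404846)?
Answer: 36616345/59884 ≈ 611.45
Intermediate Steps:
G = 1/59884 ≈ 1.6699e-5
f(N, R) = 2*R/(-2 + 3*N) (f(N, R) = (2*R)/(N + (2*N - 2)) = (2*R)/(N + (-2 + 2*N)) = (2*R)/(-2 + 3*N) = 2*R/(-2 + 3*N))
Z(x) = -6/11 + x (Z(x) = 2*3/(-2 + 3*(-3)) + 1*x = 2*3/(-2 - 9) + x = 2*3/(-11) + x = 2*3*(-1/11) + x = -6/11 + x)
Z(612) + G = (-6/11 + 612) + 1/59884 = 6726/11 + 1/59884 = 36616345/59884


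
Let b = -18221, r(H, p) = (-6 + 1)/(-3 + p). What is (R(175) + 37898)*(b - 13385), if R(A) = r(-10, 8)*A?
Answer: -1192273138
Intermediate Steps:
r(H, p) = -5/(-3 + p)
R(A) = -A (R(A) = (-5/(-3 + 8))*A = (-5/5)*A = (-5*⅕)*A = -A)
(R(175) + 37898)*(b - 13385) = (-1*175 + 37898)*(-18221 - 13385) = (-175 + 37898)*(-31606) = 37723*(-31606) = -1192273138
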